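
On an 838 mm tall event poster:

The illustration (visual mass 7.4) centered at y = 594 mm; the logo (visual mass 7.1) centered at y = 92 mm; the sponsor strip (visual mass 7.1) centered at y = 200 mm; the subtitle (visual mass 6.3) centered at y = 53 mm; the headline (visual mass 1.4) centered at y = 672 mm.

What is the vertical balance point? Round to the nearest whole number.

Σw = 7.4 + 7.1 + 7.1 + 6.3 + 1.4 = 29.3.
Σw·y = 7.4·594 + 7.1·92 + 7.1·200 + 6.3·53 + 1.4·672 = 7743.5, so ȳ = 7743.5/29.3 ≈ 264.28.

y ≈ 264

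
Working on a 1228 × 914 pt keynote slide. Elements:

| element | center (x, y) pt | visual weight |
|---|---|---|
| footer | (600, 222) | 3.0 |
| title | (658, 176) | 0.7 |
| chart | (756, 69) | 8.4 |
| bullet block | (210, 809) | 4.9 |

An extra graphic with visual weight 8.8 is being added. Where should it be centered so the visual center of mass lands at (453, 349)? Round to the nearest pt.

New total weight: (3.0 + 0.7 + 8.4 + 4.9) + 8.8 = 25.8.
Along x: (9640.0 + 8.8·x) / 25.8 = 453 (existing moment 3.0·600 + 0.7·658 + 8.4·756 + 4.9·210 = 9640.0) ⇒ x = (11687.4 − 9640.0) / 8.8 ≈ 232.66.
Along y: (5332.9 + 8.8·y) / 25.8 = 349 (existing moment 3.0·222 + 0.7·176 + 8.4·69 + 4.9·809 = 5332.9) ⇒ y = (9004.2 − 5332.9) / 8.8 ≈ 417.19.

(233, 417)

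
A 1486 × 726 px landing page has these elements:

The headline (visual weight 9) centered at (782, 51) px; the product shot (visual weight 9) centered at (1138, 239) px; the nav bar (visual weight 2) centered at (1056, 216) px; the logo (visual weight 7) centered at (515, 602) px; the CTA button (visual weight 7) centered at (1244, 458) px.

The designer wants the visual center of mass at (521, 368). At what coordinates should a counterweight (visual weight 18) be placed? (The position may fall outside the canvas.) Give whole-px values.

After adding the counterweight, total weight = 9 + 9 + 2 + 7 + 7 + 18 = 52.
x: need Σw·x = 52·521 = 27092. Existing = 9·782 + 9·1138 + 2·1056 + 7·515 + 7·1244 = 31705. Remainder -4613 / 18 ≈ -256.28.
y: need Σw·y = 52·368 = 19136. Existing = 9·51 + 9·239 + 2·216 + 7·602 + 7·458 = 10462. Remainder 8674 / 18 ≈ 481.89.

(-256, 482)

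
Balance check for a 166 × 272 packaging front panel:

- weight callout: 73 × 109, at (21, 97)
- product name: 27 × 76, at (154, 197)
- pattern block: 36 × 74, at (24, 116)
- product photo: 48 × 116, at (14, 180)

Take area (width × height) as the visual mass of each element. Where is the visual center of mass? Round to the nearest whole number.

(34, 136)

Areas: weight callout 73·109 = 7957, product name 27·76 = 2052, pattern block 36·74 = 2664, product photo 48·116 = 5568. Total weight = 18241.
x-moment: 7957·21 + 2052·154 + 2664·24 + 5568·14 = 624993; centroid 624993/18241 ≈ 34.26.
y-moment: 7957·97 + 2052·197 + 2664·116 + 5568·180 = 2487337; centroid 2487337/18241 ≈ 136.36.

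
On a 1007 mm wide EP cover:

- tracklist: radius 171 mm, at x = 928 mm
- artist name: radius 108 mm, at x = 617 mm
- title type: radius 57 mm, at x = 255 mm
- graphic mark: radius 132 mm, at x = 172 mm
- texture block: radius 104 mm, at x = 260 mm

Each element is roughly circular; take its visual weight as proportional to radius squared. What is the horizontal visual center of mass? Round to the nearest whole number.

x ≈ 566

Weights ∝ r²: tracklist 171² = 29241, artist name 108² = 11664, title type 57² = 3249, graphic mark 132² = 17424, texture block 104² = 10816; Σw = 72394.
Σw·x = 29241·928 + 11664·617 + 3249·255 + 17424·172 + 10816·260 = 40969919, so x̄ = 40969919/72394 ≈ 565.93.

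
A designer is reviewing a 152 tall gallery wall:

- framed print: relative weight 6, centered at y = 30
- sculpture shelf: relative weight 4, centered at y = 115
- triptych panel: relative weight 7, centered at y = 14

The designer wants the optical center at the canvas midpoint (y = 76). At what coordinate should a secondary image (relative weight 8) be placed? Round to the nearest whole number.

y ≈ 145

With the secondary image, Σw becomes 6 + 4 + 7 + 8 = 25.
y: need Σw·y = 25·76 = 1900. Existing = 6·30 + 4·115 + 7·14 = 738. Remainder 1162 / 8 ≈ 145.25.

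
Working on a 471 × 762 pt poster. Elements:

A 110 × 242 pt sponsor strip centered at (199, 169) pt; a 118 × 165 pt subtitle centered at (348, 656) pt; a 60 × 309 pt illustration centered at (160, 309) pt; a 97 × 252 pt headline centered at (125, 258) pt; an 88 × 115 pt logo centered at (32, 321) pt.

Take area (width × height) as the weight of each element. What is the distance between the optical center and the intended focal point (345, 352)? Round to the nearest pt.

≈ 161 pt

Areas → weights: sponsor strip 110·242 = 26620, subtitle 118·165 = 19470, illustration 60·309 = 18540, headline 97·252 = 24444, logo 88·115 = 10120; Σw = 99194.
x: (26620·199 + 19470·348 + 18540·160 + 24444·125 + 10120·32) / 99194 = 18418680 / 99194 ≈ 185.68
y: (26620·169 + 19470·656 + 18540·309 + 24444·258 + 10120·321) / 99194 = 32555032 / 99194 ≈ 328.20
From (345, 352): dx = -159.32, dy = -23.80, so the distance is √(dx²+dy²) ≈ 161.09.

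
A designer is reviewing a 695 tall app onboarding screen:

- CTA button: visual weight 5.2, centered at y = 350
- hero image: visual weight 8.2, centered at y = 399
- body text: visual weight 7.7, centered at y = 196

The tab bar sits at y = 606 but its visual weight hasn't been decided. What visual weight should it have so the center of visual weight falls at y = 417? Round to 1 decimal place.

w ≈ 11.6

Existing Σw = 21.1 (5.2 + 8.2 + 7.7); existing moment 5.2·350 + 8.2·399 + 7.7·196 = 6601.0.
Set Σw·y/Σw = 417: (6601.0 + 606w) = 417·(21.1 + w).
So w = (417·21.1 − 6601.0)/(606 − 417) = 2197.7/189 ≈ 11.63.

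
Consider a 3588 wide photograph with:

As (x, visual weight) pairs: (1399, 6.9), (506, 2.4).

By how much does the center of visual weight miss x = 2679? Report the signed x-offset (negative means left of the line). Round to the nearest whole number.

≈ -1510

Weights sum to 6.9 + 2.4 = 9.3.
x-moment: 6.9·1399 + 2.4·506 = 10867.5; centroid 10867.5/9.3 ≈ 1168.55.
Offset from x = 2679: 1168.55 − 2679 ≈ -1510.45.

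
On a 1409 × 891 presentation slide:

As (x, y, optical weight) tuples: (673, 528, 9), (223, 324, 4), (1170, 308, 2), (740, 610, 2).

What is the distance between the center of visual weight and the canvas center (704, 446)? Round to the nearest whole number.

≈ 73

Σw = 9 + 4 + 2 + 2 = 17.
Σw·x = 9·673 + 4·223 + 2·1170 + 2·740 = 10769, so x̄ = 10769/17 ≈ 633.47.
Σw·y = 9·528 + 4·324 + 2·308 + 2·610 = 7884, so ȳ = 7884/17 ≈ 463.76.
From (704, 446): dx = -70.53, dy = 17.76, so the distance is √(dx²+dy²) ≈ 72.73.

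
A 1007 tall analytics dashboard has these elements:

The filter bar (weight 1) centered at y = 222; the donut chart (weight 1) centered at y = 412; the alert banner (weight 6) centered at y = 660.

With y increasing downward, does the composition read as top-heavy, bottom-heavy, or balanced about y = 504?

Total weight = 1 + 1 + 6 = 8.
y: (1·222 + 1·412 + 6·660) / 8 = 4594 / 8 ≈ 574.25
Since 574.2 is below (larger y than) 504, the composition reads bottom-heavy.

bottom-heavy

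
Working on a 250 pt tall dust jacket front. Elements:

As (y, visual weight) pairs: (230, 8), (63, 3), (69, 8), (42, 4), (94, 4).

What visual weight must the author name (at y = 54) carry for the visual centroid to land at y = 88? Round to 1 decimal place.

Existing Σw = 27 (8 + 3 + 8 + 4 + 4); existing moment 8·230 + 3·63 + 8·69 + 4·42 + 4·94 = 3125.
Balance at y = 88 requires (3125 + w·54) / (27 + w) = 88.
Rearranging, w·(54 − 88) = 88·27 − 3125 = -749, so w ≈ -749/-34 = 22.03.

w ≈ 22.0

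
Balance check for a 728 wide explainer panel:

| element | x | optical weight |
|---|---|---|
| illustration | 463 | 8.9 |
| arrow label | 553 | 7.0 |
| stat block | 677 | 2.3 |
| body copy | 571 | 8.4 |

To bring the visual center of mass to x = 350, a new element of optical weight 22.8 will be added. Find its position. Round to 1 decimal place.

With the new element, Σw becomes 8.9 + 7.0 + 2.3 + 8.4 + 22.8 = 49.4.
x: target moment 49.4×350 = 17290.0; current 8.9·463 + 7.0·553 + 2.3·677 + 8.4·571 = 14345.2; the new element supplies 2944.8, so x = 2944.8/22.8 ≈ 129.16.

x ≈ 129.2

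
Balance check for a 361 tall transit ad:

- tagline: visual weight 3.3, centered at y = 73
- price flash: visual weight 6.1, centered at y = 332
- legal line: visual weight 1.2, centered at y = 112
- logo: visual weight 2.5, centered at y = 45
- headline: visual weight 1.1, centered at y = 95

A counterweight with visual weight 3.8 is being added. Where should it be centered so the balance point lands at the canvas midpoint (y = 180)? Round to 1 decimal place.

y ≈ 163.8

After adding the counterweight, total weight = 3.3 + 6.1 + 1.2 + 2.5 + 1.1 + 3.8 = 18.0.
y: target moment 18.0×180 = 3240.0; current 3.3·73 + 6.1·332 + 1.2·112 + 2.5·45 + 1.1·95 = 2617.5; the counterweight supplies 622.5, so y = 622.5/3.8 ≈ 163.82.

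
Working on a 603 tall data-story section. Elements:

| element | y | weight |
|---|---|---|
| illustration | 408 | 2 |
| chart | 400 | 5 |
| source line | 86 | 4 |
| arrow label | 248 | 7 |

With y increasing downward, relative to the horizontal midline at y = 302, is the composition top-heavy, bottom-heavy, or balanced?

Weights sum to 2 + 5 + 4 + 7 = 18.
y: (2·408 + 5·400 + 4·86 + 7·248) / 18 = 4896 / 18 ≈ 272.00
272.0 vs midline 302 → top-heavy.

top-heavy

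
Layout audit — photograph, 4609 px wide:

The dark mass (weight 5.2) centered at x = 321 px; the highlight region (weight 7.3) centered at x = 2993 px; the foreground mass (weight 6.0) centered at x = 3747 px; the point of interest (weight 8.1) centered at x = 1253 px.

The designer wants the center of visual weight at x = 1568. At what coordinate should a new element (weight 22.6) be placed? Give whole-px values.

x ≈ 929

After adding the new element, total weight = 5.2 + 7.3 + 6.0 + 8.1 + 22.6 = 49.2.
x: need Σw·x = 49.2·1568 = 77145.6. Existing = 5.2·321 + 7.3·2993 + 6.0·3747 + 8.1·1253 = 56149.4. Remainder 20996.2 / 22.6 ≈ 929.04.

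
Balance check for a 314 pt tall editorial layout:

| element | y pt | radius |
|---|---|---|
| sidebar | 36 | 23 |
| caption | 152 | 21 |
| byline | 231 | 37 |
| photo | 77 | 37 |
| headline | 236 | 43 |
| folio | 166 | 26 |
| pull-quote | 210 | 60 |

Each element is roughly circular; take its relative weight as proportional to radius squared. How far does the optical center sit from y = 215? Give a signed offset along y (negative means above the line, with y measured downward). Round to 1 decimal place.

r² weights: sidebar 23² = 529, caption 21² = 441, byline 37² = 1369, photo 37² = 1369, headline 43² = 1849, folio 26² = 676, pull-quote 60² = 3600. Total = 9833.
y: moment 1812308 / weight 9833 ≈ 184.31
Difference: 184.31 − 215 ≈ -30.69.

≈ -30.7 pt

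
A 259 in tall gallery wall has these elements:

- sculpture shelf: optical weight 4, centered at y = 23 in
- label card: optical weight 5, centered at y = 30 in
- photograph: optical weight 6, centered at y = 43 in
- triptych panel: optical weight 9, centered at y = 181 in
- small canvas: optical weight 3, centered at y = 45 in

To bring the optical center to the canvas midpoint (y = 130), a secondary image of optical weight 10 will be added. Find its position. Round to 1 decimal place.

y ≈ 254.6

After adding the secondary image, total weight = 4 + 5 + 6 + 9 + 3 + 10 = 37.
y: need Σw·y = 37·130 = 4810. Existing = 4·23 + 5·30 + 6·43 + 9·181 + 3·45 = 2264. Remainder 2546 / 10 ≈ 254.60.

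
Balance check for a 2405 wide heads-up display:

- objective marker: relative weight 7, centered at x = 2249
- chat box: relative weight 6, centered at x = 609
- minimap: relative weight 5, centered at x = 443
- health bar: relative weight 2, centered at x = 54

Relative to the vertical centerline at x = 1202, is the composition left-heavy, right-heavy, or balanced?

Weights sum to 7 + 6 + 5 + 2 = 20.
x-moment: 7·2249 + 6·609 + 5·443 + 2·54 = 21720; centroid 21720/20 ≈ 1086.00.
1086.0 lies left of the midline 1202, so the layout is left-heavy.

left-heavy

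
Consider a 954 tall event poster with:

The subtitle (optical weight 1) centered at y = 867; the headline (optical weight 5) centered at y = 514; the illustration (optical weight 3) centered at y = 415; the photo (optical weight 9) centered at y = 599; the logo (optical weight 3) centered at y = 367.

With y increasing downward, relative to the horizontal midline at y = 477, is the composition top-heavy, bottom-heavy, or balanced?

bottom-heavy

Weights sum to 1 + 5 + 3 + 9 + 3 = 21.
Σw·y = 1·867 + 5·514 + 3·415 + 9·599 + 3·367 = 11174, so ȳ = 11174/21 ≈ 532.10.
Since 532.1 is below (larger y than) 477, the composition reads bottom-heavy.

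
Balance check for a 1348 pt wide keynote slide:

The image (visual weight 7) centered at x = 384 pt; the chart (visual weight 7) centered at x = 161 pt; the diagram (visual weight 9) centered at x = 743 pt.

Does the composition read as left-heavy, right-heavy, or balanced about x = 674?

Total weight = 7 + 7 + 9 = 23.
Σw·x = 7·384 + 7·161 + 9·743 = 10502, so x̄ = 10502/23 ≈ 456.61.
456.6 lies left of the midline 674, so the layout is left-heavy.

left-heavy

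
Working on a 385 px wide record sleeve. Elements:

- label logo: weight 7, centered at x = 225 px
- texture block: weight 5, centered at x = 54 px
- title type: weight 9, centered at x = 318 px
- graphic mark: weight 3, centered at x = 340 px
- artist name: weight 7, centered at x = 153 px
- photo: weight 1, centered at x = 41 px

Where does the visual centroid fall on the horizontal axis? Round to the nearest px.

Weights sum to 7 + 5 + 9 + 3 + 7 + 1 = 32.
x: (7·225 + 5·54 + 9·318 + 3·340 + 7·153 + 1·41) / 32 = 6839 / 32 ≈ 213.72

x ≈ 214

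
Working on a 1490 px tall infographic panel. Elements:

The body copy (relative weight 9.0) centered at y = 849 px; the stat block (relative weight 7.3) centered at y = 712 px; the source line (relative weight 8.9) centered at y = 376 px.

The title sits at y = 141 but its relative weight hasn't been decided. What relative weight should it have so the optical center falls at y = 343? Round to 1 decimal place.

Known weights sum to 9.0 + 7.3 + 8.9 = 25.2; their moment is 9.0·849 + 7.3·712 + 8.9·376 = 16185.0.
Balance at y = 343 requires (16185.0 + w·141) / (25.2 + w) = 343.
Rearranging, w·(141 − 343) = 343·25.2 − 16185.0 = -7541.4, so w ≈ -7541.4/-202 = 37.33.

w ≈ 37.3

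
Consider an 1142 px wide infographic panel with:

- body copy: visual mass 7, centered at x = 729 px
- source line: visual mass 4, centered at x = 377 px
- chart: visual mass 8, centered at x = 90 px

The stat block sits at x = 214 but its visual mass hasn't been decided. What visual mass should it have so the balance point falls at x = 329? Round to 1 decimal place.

w ≈ 9.4

Existing Σw = 19 (7 + 4 + 8); existing moment 7·729 + 4·377 + 8·90 = 7331.
Set Σw·x/Σw = 329: (7331 + 214w) = 329·(19 + w).
Rearranging, w·(214 − 329) = 329·19 − 7331 = -1080, so w ≈ -1080/-115 = 9.39.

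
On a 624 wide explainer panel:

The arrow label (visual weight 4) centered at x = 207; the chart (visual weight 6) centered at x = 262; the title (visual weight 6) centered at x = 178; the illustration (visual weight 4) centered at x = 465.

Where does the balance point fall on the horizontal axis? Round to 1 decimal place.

x ≈ 266.4

Σw = 4 + 6 + 6 + 4 = 20.
x: (4·207 + 6·262 + 6·178 + 4·465) / 20 = 5328 / 20 ≈ 266.40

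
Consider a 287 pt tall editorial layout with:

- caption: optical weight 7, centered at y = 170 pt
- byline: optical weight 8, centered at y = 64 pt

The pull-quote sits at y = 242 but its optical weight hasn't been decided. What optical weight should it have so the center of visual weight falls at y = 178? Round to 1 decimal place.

w ≈ 15.1

Existing Σw = 15 (7 + 8); existing moment 7·170 + 8·64 = 1702.
For the centroid to hit 178: (1702 + w·242) / (15 + w) = 178.
So w = (178·15 − 1702)/(242 − 178) = 968/64 ≈ 15.12.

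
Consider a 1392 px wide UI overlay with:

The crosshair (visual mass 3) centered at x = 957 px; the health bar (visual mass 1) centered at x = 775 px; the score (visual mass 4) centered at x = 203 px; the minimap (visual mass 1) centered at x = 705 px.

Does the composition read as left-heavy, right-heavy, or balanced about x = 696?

Total weight = 3 + 1 + 4 + 1 = 9.
x: (3·957 + 1·775 + 4·203 + 1·705) / 9 = 5163 / 9 ≈ 573.67
573.7 lies left of the midline 696, so the layout is left-heavy.

left-heavy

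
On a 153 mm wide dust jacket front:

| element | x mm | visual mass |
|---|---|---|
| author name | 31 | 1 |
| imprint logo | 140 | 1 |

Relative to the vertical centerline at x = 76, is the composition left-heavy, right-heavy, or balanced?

Weights sum to 1 + 1 = 2.
x: (1·31 + 1·140) / 2 = 171 / 2 ≈ 85.50
85.5 lies right of the midline 76, so the layout is right-heavy.

right-heavy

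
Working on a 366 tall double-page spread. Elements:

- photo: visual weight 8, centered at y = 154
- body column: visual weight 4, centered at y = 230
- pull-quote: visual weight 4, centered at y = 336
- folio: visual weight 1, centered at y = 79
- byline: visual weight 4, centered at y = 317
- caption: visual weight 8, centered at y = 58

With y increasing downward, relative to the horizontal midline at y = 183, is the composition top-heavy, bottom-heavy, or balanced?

balanced

Weights sum to 8 + 4 + 4 + 1 + 4 + 8 = 29.
Σw·y = 5307; ȳ = 5307/29 ≈ 183.00.
The centroid 183.00 matches the midline at 183, so the layout is balanced.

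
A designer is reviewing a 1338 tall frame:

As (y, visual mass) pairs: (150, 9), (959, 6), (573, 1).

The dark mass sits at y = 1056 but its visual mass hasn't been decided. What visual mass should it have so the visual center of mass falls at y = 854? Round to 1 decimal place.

w ≈ 29.6

Existing Σw = 16 (9 + 6 + 1); existing moment 9·150 + 6·959 + 1·573 = 7677.
For the centroid to hit 854: (7677 + w·1056) / (16 + w) = 854.
So w = (854·16 − 7677)/(1056 − 854) = 5987/202 ≈ 29.64.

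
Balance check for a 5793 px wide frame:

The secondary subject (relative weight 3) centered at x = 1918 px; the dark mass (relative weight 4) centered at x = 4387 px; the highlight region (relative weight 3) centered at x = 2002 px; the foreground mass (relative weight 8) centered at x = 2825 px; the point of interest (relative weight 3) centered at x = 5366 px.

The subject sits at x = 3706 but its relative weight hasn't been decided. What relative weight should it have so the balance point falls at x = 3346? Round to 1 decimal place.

w ≈ 6.3

Fixed elements: Σw = 3 + 4 + 3 + 8 + 3 = 21, Σw·x = 3·1918 + 4·4387 + 3·2002 + 8·2825 + 3·5366 = 68006.
Set Σw·x/Σw = 3346: (68006 + 3706w) = 3346·(21 + w).
Solving: w = (3346·21 − 68006) / (3706 − 3346) = 2260 / 360 ≈ 6.28.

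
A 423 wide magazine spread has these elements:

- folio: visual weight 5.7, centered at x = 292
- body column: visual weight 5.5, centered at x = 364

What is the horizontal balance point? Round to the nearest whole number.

Weights sum to 5.7 + 5.5 = 11.2.
x-moment: 5.7·292 + 5.5·364 = 3666.4; centroid 3666.4/11.2 ≈ 327.36.

x ≈ 327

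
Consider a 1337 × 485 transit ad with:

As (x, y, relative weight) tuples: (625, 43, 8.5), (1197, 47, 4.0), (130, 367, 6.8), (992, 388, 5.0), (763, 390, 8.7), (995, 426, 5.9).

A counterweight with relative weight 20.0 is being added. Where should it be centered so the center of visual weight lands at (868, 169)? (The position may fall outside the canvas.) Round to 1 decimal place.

New total weight: (8.5 + 4.0 + 6.8 + 5.0 + 8.7 + 5.9) + 20.0 = 58.9.
x: need Σw·x = 58.9·868 = 51125.2. Existing = 8.5·625 + 4.0·1197 + 6.8·130 + 5.0·992 + 8.7·763 + 5.9·995 = 28453.1. Remainder 22672.1 / 20.0 ≈ 1133.61.
y: need Σw·y = 58.9·169 = 9954.1. Existing = 8.5·43 + 4.0·47 + 6.8·367 + 5.0·388 + 8.7·390 + 5.9·426 = 10895.5. Remainder -941.4 / 20.0 ≈ -47.07.

(1133.6, -47.1)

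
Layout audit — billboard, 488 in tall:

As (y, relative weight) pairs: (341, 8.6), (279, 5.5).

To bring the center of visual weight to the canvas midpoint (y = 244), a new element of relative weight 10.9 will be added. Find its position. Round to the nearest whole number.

y ≈ 150

New total weight: (8.6 + 5.5) + 10.9 = 25.0.
y: target moment 25.0×244 = 6100.0; current 8.6·341 + 5.5·279 = 4467.1; the new element supplies 1632.9, so y = 1632.9/10.9 ≈ 149.81.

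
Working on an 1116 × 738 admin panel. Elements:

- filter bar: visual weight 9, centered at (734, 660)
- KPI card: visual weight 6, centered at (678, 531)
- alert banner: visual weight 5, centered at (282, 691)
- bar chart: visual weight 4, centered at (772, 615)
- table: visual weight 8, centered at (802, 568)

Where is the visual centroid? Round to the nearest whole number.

Weights sum to 9 + 6 + 5 + 4 + 8 = 32.
Σw·x = 9·734 + 6·678 + 5·282 + 4·772 + 8·802 = 21588, so x̄ = 21588/32 ≈ 674.62.
Σw·y = 9·660 + 6·531 + 5·691 + 4·615 + 8·568 = 19585, so ȳ = 19585/32 ≈ 612.03.

(675, 612)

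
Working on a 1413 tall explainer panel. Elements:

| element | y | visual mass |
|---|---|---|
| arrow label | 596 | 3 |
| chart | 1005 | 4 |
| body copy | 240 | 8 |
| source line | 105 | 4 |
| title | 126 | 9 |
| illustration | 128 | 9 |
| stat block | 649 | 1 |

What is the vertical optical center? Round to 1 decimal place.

y ≈ 291.7

Total weight = 3 + 4 + 8 + 4 + 9 + 9 + 1 = 38.
y: moment 11083 / weight 38 ≈ 291.66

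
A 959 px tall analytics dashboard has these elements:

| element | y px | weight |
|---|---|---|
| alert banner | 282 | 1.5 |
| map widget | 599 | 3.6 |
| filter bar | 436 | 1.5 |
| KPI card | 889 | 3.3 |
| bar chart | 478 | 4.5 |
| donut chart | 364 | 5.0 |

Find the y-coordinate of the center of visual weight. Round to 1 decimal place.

Weights sum to 1.5 + 3.6 + 1.5 + 3.3 + 4.5 + 5.0 = 19.4.
y-moment: 1.5·282 + 3.6·599 + 1.5·436 + 3.3·889 + 4.5·478 + 5.0·364 = 10138.1; centroid 10138.1/19.4 ≈ 522.58.

y ≈ 522.6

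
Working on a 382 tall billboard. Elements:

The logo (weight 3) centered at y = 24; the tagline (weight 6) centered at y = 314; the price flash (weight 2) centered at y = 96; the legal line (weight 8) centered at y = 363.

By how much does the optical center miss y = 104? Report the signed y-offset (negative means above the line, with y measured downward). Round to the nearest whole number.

≈ 162

Σw = 3 + 6 + 2 + 8 = 19.
y-moment: 3·24 + 6·314 + 2·96 + 8·363 = 5052; centroid 5052/19 ≈ 265.89.
Against y = 104, that's 265.89 − 104 = 161.89.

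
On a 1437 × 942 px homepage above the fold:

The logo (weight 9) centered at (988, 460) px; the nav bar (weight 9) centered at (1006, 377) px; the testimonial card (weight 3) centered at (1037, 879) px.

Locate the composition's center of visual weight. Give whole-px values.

(1003, 484)

Weights sum to 9 + 9 + 3 = 21.
x: (9·988 + 9·1006 + 3·1037) / 21 = 21057 / 21 ≈ 1002.71
y: (9·460 + 9·377 + 3·879) / 21 = 10170 / 21 ≈ 484.29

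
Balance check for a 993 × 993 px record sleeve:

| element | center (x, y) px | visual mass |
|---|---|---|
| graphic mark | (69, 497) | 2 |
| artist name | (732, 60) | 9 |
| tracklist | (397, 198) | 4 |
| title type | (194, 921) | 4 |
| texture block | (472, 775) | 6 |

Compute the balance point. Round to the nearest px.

Total weight = 2 + 9 + 4 + 4 + 6 = 25.
x: (2·69 + 9·732 + 4·397 + 4·194 + 6·472) / 25 = 11922 / 25 ≈ 476.88
y: (2·497 + 9·60 + 4·198 + 4·921 + 6·775) / 25 = 10660 / 25 ≈ 426.40

(477, 426)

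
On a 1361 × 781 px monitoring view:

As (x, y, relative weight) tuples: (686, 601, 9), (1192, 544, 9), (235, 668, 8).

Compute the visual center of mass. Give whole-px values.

(722, 602)

Weights sum to 9 + 9 + 8 = 26.
x: (9·686 + 9·1192 + 8·235) / 26 = 18782 / 26 ≈ 722.38
y: (9·601 + 9·544 + 8·668) / 26 = 15649 / 26 ≈ 601.88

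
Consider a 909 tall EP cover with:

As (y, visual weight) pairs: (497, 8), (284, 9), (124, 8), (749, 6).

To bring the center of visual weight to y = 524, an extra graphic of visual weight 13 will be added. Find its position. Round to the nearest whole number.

y ≈ 849

With the extra graphic, Σw becomes 8 + 9 + 8 + 6 + 13 = 44.
Along y: (12018 + 13·y) / 44 = 524 (existing moment 8·497 + 9·284 + 8·124 + 6·749 = 12018) ⇒ y = (23056 − 12018) / 13 ≈ 849.08.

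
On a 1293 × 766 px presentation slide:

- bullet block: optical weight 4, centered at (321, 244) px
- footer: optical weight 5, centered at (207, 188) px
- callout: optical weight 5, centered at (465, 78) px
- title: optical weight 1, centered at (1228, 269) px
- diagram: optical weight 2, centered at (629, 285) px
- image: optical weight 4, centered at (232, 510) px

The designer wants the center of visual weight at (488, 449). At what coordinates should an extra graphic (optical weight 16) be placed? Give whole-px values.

After adding the extra graphic, total weight = 4 + 5 + 5 + 1 + 2 + 4 + 16 = 37.
x: need Σw·x = 37·488 = 18056. Existing = 4·321 + 5·207 + 5·465 + 1·1228 + 2·629 + 4·232 = 8058. Remainder 9998 / 16 ≈ 624.88.
y: need Σw·y = 37·449 = 16613. Existing = 4·244 + 5·188 + 5·78 + 1·269 + 2·285 + 4·510 = 5185. Remainder 11428 / 16 ≈ 714.25.

(625, 714)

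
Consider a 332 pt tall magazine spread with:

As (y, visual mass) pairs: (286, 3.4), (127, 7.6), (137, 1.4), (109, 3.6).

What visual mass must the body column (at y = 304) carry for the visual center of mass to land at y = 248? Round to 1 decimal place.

Known weights sum to 3.4 + 7.6 + 1.4 + 3.6 = 16.0; their moment is 3.4·286 + 7.6·127 + 1.4·137 + 3.6·109 = 2521.8.
Balance at y = 248 requires (2521.8 + w·304) / (16.0 + w) = 248.
Solving: w = (248·16.0 − 2521.8) / (304 − 248) = 1446.2 / 56 ≈ 25.83.

w ≈ 25.8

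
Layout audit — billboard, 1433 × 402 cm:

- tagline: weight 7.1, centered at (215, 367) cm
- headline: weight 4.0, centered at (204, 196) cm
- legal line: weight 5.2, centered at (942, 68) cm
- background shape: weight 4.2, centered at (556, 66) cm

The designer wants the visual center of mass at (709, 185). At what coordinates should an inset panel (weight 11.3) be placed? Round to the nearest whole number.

(1148, 165)

After adding the inset panel, total weight = 7.1 + 4.0 + 5.2 + 4.2 + 11.3 = 31.8.
x: need Σw·x = 31.8·709 = 22546.2. Existing = 7.1·215 + 4.0·204 + 5.2·942 + 4.2·556 = 9576.1. Remainder 12970.1 / 11.3 ≈ 1147.80.
y: need Σw·y = 31.8·185 = 5883.0. Existing = 7.1·367 + 4.0·196 + 5.2·68 + 4.2·66 = 4020.5. Remainder 1862.5 / 11.3 ≈ 164.82.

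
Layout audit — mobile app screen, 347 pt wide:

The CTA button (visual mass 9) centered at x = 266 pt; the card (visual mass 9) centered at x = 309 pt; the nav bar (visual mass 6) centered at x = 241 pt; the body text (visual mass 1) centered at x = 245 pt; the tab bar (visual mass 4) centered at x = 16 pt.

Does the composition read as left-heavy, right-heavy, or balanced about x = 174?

right-heavy

Σw = 9 + 9 + 6 + 1 + 4 = 29.
x: (9·266 + 9·309 + 6·241 + 1·245 + 4·16) / 29 = 6930 / 29 ≈ 238.97
239.0 vs midline 174 → right-heavy.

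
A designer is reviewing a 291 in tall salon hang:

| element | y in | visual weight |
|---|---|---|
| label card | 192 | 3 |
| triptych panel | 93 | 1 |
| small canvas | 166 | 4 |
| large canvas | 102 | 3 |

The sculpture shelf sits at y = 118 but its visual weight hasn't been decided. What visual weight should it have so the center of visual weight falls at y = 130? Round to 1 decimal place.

w ≈ 17.4

Fixed elements: Σw = 3 + 1 + 4 + 3 = 11, Σw·y = 3·192 + 1·93 + 4·166 + 3·102 = 1639.
Set Σw·y/Σw = 130: (1639 + 118w) = 130·(11 + w).
Rearranging, w·(118 − 130) = 130·11 − 1639 = -209, so w ≈ -209/-12 = 17.42.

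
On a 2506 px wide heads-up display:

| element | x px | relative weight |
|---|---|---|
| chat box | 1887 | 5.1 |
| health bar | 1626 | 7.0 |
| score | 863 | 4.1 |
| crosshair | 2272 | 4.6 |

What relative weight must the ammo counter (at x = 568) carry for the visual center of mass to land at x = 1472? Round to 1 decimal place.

w ≈ 4.8

Existing Σw = 20.8 (5.1 + 7.0 + 4.1 + 4.6); existing moment 5.1·1887 + 7.0·1626 + 4.1·863 + 4.6·2272 = 34995.2.
Set Σw·x/Σw = 1472: (34995.2 + 568w) = 1472·(20.8 + w).
So w = (1472·20.8 − 34995.2)/(568 − 1472) = -4377.6/-904 ≈ 4.84.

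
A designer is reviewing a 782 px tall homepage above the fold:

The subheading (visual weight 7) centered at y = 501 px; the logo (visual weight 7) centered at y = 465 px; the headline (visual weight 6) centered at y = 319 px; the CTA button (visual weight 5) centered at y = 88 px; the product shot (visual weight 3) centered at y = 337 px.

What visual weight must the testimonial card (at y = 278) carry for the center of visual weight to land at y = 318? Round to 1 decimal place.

w ≈ 30.6

Fixed elements: Σw = 7 + 7 + 6 + 5 + 3 = 28, Σw·y = 7·501 + 7·465 + 6·319 + 5·88 + 3·337 = 10127.
For the centroid to hit 318: (10127 + w·278) / (28 + w) = 318.
So w = (318·28 − 10127)/(278 − 318) = -1223/-40 ≈ 30.58.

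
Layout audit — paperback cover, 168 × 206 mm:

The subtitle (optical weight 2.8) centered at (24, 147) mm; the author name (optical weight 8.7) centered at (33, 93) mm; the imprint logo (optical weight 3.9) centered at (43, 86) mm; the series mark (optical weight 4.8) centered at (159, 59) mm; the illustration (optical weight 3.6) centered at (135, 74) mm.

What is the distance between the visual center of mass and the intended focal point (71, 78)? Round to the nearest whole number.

Weights sum to 2.8 + 8.7 + 3.9 + 4.8 + 3.6 = 23.8.
x: (2.8·24 + 8.7·33 + 3.9·43 + 4.8·159 + 3.6·135) / 23.8 = 1771.2 / 23.8 ≈ 74.42
y: (2.8·147 + 8.7·93 + 3.9·86 + 4.8·59 + 3.6·74) / 23.8 = 2105.7 / 23.8 ≈ 88.47
Relative to (71, 78): Δ = (3.42, 10.47); |Δ| = √(3.42² + 10.47²) ≈ 11.02.

≈ 11 mm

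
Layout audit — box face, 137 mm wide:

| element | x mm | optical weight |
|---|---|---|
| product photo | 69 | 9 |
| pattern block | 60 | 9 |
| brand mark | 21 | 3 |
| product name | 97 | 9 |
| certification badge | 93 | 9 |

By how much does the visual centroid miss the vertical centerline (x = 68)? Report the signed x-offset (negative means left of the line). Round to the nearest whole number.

Weights sum to 9 + 9 + 3 + 9 + 9 = 39.
Σw·x = 9·69 + 9·60 + 3·21 + 9·97 + 9·93 = 2934, so x̄ = 2934/39 ≈ 75.23.
Offset from x = 68: 75.23 − 68 ≈ 7.23.

≈ 7 mm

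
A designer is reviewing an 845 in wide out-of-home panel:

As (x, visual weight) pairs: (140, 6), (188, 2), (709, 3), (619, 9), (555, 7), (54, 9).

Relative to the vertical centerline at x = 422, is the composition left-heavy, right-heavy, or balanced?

Σw = 6 + 2 + 3 + 9 + 7 + 9 = 36.
Σw·x = 13285; x̄ = 13285/36 ≈ 369.03.
369.0 vs midline 422 → left-heavy.

left-heavy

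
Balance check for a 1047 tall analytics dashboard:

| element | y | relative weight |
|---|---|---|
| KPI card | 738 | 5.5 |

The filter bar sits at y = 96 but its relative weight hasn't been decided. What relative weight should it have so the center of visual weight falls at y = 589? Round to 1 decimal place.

Known: weight 5.5 with moment 5.5·738 = 4059.0.
Balance at y = 589 requires (4059.0 + w·96) / (5.5 + w) = 589.
Solving: w = (589·5.5 − 4059.0) / (96 − 589) = -819.5 / -493 ≈ 1.66.

w ≈ 1.7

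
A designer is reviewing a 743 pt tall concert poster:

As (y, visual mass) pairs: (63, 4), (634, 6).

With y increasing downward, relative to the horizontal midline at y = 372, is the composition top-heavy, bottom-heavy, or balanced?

Σw = 4 + 6 = 10.
y: (4·63 + 6·634) / 10 = 4056 / 10 ≈ 405.60
405.6 vs midline 372 → bottom-heavy.

bottom-heavy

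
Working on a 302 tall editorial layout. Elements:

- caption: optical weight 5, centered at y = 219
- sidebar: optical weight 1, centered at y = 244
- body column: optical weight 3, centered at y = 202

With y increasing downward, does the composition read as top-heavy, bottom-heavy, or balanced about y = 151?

Σw = 5 + 1 + 3 = 9.
y-moment: 5·219 + 1·244 + 3·202 = 1945; centroid 1945/9 ≈ 216.11.
216.1 vs midline 151 → bottom-heavy.

bottom-heavy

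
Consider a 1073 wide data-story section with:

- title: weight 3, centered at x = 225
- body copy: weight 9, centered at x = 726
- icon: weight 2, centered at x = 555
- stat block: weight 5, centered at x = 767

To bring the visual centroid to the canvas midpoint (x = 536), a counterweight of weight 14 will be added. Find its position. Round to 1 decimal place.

With the counterweight, Σw becomes 3 + 9 + 2 + 5 + 14 = 33.
x: need Σw·x = 33·536 = 17688. Existing = 3·225 + 9·726 + 2·555 + 5·767 = 12154. Remainder 5534 / 14 ≈ 395.29.

x ≈ 395.3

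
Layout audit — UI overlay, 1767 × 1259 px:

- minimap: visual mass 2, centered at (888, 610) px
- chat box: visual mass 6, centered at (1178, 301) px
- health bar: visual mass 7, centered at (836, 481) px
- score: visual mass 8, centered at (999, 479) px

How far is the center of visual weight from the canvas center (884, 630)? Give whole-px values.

≈ 212 px

Weights sum to 2 + 6 + 7 + 8 = 23.
x-moment: 2·888 + 6·1178 + 7·836 + 8·999 = 22688; centroid 22688/23 ≈ 986.43.
y-moment: 2·610 + 6·301 + 7·481 + 8·479 = 10225; centroid 10225/23 ≈ 444.57.
Offset from (884, 630): Δx ≈ 102.43, Δy ≈ -185.43; distance = √(Δx² + Δy²) ≈ 211.85.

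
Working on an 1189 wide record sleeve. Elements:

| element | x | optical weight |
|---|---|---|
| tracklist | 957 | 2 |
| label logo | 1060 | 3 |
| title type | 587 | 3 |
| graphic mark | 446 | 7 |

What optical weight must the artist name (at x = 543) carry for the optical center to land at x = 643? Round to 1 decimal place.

w ≈ 3.3

Known weights sum to 2 + 3 + 3 + 7 = 15; their moment is 2·957 + 3·1060 + 3·587 + 7·446 = 9977.
For the centroid to hit 643: (9977 + w·543) / (15 + w) = 643.
Solving: w = (643·15 − 9977) / (543 − 643) = -332 / -100 ≈ 3.32.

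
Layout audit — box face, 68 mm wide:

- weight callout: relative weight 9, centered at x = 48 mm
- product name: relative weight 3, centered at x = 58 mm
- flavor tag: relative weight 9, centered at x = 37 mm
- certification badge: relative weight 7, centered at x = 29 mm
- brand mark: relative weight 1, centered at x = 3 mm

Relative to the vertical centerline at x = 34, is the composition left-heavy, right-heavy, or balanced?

Weights sum to 9 + 3 + 9 + 7 + 1 = 29.
x-moment: 9·48 + 3·58 + 9·37 + 7·29 + 1·3 = 1145; centroid 1145/29 ≈ 39.48.
Since 39.5 is right of 34, the composition reads right-heavy.

right-heavy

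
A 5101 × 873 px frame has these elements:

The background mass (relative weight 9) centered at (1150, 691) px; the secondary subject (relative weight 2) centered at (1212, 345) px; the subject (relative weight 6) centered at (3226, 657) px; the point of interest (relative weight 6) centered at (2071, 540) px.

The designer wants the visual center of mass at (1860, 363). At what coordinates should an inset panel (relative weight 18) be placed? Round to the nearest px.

(1761, 44)

After adding the inset panel, total weight = 9 + 2 + 6 + 6 + 18 = 41.
Along x: (44556 + 18·x) / 41 = 1860 (existing moment 9·1150 + 2·1212 + 6·3226 + 6·2071 = 44556) ⇒ x = (76260 − 44556) / 18 ≈ 1761.33.
Along y: (14091 + 18·y) / 41 = 363 (existing moment 9·691 + 2·345 + 6·657 + 6·540 = 14091) ⇒ y = (14883 − 14091) / 18 ≈ 44.00.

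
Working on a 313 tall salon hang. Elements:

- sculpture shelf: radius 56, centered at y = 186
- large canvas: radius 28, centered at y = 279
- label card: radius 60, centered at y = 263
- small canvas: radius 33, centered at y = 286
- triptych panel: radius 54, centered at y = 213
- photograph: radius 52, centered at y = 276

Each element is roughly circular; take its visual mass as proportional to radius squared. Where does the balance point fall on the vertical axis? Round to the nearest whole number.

y ≈ 241

Weights ∝ r²: sculpture shelf 56² = 3136, large canvas 28² = 784, label card 60² = 3600, small canvas 33² = 1089, triptych panel 54² = 2916, photograph 52² = 2704; Σw = 14229.
y: (3136·186 + 784·279 + 3600·263 + 1089·286 + 2916·213 + 2704·276) / 14229 = 3427698 / 14229 ≈ 240.90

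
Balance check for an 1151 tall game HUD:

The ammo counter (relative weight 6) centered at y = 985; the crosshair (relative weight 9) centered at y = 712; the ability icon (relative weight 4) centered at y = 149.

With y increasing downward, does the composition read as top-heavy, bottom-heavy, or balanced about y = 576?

bottom-heavy

Total weight = 6 + 9 + 4 = 19.
y-moment: 6·985 + 9·712 + 4·149 = 12914; centroid 12914/19 ≈ 679.68.
679.7 lies below (larger y than) the midline 576, so the layout is bottom-heavy.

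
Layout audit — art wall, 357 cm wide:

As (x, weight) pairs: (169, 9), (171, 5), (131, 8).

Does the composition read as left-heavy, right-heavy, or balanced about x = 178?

Weights sum to 9 + 5 + 8 = 22.
x: (9·169 + 5·171 + 8·131) / 22 = 3424 / 22 ≈ 155.64
155.6 vs midline 178 → left-heavy.

left-heavy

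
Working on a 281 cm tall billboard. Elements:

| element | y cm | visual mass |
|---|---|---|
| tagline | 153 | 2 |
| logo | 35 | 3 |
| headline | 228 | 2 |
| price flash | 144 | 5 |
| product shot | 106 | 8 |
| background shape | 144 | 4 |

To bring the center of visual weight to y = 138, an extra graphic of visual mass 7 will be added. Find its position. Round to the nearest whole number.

With the extra graphic, Σw becomes 2 + 3 + 2 + 5 + 8 + 4 + 7 = 31.
Along y: (3011 + 7·y) / 31 = 138 (existing moment 2·153 + 3·35 + 2·228 + 5·144 + 8·106 + 4·144 = 3011) ⇒ y = (4278 − 3011) / 7 ≈ 181.00.

y ≈ 181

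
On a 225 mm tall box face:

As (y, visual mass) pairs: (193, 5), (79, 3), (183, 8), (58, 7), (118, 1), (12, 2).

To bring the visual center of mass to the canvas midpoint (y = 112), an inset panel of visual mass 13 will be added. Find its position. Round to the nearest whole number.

y ≈ 89

With the inset panel, Σw becomes 5 + 3 + 8 + 7 + 1 + 2 + 13 = 39.
y: target moment 39×112 = 4368; current 5·193 + 3·79 + 8·183 + 7·58 + 1·118 + 2·12 = 3214; the inset panel supplies 1154, so y = 1154/13 ≈ 88.77.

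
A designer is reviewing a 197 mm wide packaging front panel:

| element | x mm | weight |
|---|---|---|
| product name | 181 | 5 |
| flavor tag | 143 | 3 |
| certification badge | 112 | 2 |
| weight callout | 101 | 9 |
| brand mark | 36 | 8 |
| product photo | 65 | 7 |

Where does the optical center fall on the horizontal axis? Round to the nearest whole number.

x ≈ 94

Total weight = 5 + 3 + 2 + 9 + 8 + 7 = 34.
x: (5·181 + 3·143 + 2·112 + 9·101 + 8·36 + 7·65) / 34 = 3210 / 34 ≈ 94.41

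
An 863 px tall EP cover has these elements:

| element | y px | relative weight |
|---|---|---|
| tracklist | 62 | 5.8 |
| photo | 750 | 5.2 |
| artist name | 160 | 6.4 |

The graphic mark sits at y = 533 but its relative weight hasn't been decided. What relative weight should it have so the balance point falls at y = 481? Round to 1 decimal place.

w ≈ 59.3

Fixed elements: Σw = 5.8 + 5.2 + 6.4 = 17.4, Σw·y = 5.8·62 + 5.2·750 + 6.4·160 = 5283.6.
For the centroid to hit 481: (5283.6 + w·533) / (17.4 + w) = 481.
Solving: w = (481·17.4 − 5283.6) / (533 − 481) = 3085.8 / 52 ≈ 59.34.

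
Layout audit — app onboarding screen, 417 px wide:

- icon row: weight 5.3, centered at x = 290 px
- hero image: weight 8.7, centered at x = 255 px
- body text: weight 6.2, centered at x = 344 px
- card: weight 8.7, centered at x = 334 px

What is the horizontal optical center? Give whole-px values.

x ≈ 304

Σw = 5.3 + 8.7 + 6.2 + 8.7 = 28.9.
Σw·x = 5.3·290 + 8.7·255 + 6.2·344 + 8.7·334 = 8794.1, so x̄ = 8794.1/28.9 ≈ 304.29.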